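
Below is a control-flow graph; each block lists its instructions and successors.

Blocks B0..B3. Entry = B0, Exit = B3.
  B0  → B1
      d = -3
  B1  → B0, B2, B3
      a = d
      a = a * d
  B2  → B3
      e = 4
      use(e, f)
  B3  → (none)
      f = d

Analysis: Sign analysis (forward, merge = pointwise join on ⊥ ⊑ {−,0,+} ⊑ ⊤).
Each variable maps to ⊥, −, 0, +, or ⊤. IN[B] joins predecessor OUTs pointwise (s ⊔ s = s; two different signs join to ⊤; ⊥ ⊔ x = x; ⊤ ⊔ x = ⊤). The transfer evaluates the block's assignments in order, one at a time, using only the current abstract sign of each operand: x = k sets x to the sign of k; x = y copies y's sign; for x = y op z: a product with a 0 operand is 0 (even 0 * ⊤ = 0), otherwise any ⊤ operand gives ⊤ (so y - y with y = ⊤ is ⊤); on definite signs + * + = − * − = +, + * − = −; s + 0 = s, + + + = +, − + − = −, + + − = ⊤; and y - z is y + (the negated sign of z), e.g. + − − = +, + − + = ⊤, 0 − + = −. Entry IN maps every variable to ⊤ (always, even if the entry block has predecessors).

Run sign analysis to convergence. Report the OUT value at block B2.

Answer: {a: +, b: ⊤, c: ⊤, d: -, e: +, f: ⊤}

Derivation:
Fixpoint table:
  B0:  IN=(all ⊤)  OUT={d:-; rest ⊤}
  B1:  IN={d:-; rest ⊤}  OUT={a:+, d:-; rest ⊤}
  B2:  IN={a:+, d:-; rest ⊤}  OUT={a:+, d:-, e:+; rest ⊤}
  B3:  IN={a:+, d:-; rest ⊤}  OUT={a:+, d:-, f:-; rest ⊤}

Merge at B2: IN[B2] = OUT[B1] = {a: +, b: ⊤, c: ⊤, d: -, e: ⊤, f: ⊤}
Applying B2's transfer function to that IN value gives OUT[B2] (row B2 above).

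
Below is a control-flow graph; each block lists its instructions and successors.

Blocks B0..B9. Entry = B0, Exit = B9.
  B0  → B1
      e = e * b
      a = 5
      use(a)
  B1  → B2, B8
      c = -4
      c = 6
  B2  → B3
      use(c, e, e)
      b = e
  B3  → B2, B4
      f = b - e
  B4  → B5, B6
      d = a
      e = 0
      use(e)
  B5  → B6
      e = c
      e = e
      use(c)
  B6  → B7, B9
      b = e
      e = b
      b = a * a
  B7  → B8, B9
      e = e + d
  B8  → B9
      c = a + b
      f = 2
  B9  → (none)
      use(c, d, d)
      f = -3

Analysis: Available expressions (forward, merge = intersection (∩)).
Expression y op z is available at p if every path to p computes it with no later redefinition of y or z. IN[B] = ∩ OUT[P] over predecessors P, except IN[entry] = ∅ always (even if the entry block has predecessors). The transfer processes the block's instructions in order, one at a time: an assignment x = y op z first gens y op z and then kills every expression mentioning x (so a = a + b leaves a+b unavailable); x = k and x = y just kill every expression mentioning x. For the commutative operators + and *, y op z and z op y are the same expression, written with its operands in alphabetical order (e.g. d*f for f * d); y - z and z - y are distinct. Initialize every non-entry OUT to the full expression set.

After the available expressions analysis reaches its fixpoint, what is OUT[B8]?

Answer: {a+b}

Trace:
Fixpoint table:
  B0:   IN={}   OUT={}
  B1:   IN={}   OUT={}
  B2:   IN={}   OUT={}
  B3:   IN={}   OUT={b-e}
  B4:   IN={b-e}   OUT={}
  B5:   IN={}   OUT={}
  B6:   IN={}   OUT={a*a}
  B7:   IN={a*a}   OUT={a*a}
  B8:   IN={}   OUT={a+b}
  B9:   IN={}   OUT={}

Merge at B8: IN[B8] = OUT[B1] ∩ OUT[B7] = {}
Applying B8's transfer function to that IN value gives OUT[B8] (row B8 above).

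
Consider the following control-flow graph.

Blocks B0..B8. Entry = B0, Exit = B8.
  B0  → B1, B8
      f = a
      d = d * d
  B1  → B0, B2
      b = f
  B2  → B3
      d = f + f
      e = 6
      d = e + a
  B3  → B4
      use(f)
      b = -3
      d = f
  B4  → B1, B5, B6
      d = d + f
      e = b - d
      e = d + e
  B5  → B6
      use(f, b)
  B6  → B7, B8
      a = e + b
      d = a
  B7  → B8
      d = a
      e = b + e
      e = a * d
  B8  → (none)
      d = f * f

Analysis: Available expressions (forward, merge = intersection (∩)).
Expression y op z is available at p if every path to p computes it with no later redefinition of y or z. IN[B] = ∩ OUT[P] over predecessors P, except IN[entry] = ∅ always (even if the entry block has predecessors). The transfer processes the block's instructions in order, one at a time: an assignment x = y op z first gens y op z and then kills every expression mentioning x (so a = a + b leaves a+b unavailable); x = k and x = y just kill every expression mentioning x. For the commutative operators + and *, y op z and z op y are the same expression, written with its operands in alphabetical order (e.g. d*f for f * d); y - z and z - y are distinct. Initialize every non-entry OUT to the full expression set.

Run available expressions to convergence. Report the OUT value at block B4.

Answer: {b-d, f+f}

Derivation:
Converged values:
  B0: | IN={} | OUT={}
  B1: | IN={} | OUT={}
  B2: | IN={} | OUT={a+e, f+f}
  B3: | IN={a+e, f+f} | OUT={a+e, f+f}
  B4: | IN={a+e, f+f} | OUT={b-d, f+f}
  B5: | IN={b-d, f+f} | OUT={b-d, f+f}
  B6: | IN={b-d, f+f} | OUT={b+e, f+f}
  B7: | IN={b+e, f+f} | OUT={a*d, f+f}
  B8: | IN={} | OUT={f*f}

Merge at B4: IN[B4] = OUT[B3] = {a+e, f+f}
Applying B4's transfer function to that IN value gives OUT[B4] (row B4 above).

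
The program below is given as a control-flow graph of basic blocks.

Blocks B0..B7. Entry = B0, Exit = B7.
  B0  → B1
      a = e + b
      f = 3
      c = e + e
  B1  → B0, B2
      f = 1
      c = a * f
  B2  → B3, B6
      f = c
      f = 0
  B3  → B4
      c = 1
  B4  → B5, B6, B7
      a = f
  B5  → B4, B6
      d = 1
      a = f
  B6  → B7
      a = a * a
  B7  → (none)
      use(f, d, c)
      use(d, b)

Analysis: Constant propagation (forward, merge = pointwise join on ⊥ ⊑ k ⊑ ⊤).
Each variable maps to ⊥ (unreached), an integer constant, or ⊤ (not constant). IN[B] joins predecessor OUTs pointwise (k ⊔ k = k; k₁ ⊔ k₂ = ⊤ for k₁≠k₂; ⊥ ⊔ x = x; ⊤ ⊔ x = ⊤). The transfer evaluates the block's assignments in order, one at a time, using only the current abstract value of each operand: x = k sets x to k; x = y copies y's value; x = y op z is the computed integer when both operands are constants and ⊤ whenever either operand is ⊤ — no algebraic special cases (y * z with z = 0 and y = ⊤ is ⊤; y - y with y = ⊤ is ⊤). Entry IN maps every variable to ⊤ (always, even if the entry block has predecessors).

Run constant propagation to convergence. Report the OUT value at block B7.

Per-block solution:
  B0:  IN=(all ⊤)  OUT={f:3; rest ⊤}
  B1:  IN={f:3; rest ⊤}  OUT={f:1; rest ⊤}
  B2:  IN={f:1; rest ⊤}  OUT={f:0; rest ⊤}
  B3:  IN={f:0; rest ⊤}  OUT={c:1, f:0; rest ⊤}
  B4:  IN={c:1, f:0; rest ⊤}  OUT={a:0, c:1, f:0; rest ⊤}
  B5:  IN={a:0, c:1, f:0; rest ⊤}  OUT={a:0, c:1, d:1, f:0; rest ⊤}
  B6:  IN={f:0; rest ⊤}  OUT={f:0; rest ⊤}
  B7:  IN={f:0; rest ⊤}  OUT={f:0; rest ⊤}

Merge at B7: IN[B7] = OUT[B4] ⊔ OUT[B6] = {a: ⊤, b: ⊤, c: ⊤, d: ⊤, e: ⊤, f: 0}
Applying B7's transfer function to that IN value gives OUT[B7] (row B7 above).

Answer: {a: ⊤, b: ⊤, c: ⊤, d: ⊤, e: ⊤, f: 0}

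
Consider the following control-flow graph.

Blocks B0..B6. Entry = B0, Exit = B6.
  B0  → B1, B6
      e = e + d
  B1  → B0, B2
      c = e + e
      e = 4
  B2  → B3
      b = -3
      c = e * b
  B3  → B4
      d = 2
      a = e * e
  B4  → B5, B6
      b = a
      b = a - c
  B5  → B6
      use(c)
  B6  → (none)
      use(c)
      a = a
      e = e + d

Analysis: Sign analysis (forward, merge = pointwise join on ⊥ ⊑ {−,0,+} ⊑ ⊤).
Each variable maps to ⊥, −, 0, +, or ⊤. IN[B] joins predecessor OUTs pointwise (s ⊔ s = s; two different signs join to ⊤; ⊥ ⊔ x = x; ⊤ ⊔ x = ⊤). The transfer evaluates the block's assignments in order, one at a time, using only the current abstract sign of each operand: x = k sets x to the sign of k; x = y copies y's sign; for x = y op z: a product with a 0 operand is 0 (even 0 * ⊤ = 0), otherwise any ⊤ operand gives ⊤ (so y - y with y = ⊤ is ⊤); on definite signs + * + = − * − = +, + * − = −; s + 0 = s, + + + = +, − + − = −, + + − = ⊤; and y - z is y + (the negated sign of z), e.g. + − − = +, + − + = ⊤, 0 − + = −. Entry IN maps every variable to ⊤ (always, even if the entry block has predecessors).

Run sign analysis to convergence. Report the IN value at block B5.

Answer: {a: +, b: +, c: -, d: +, e: +, f: ⊤}

Working:
Fixpoint table:
  B0: | IN=(all ⊤) | OUT=(all ⊤)
  B1: | IN=(all ⊤) | OUT={e:+; rest ⊤}
  B2: | IN={e:+; rest ⊤} | OUT={b:-, c:-, e:+; rest ⊤}
  B3: | IN={b:-, c:-, e:+; rest ⊤} | OUT={a:+, b:-, c:-, d:+, e:+; rest ⊤}
  B4: | IN={a:+, b:-, c:-, d:+, e:+; rest ⊤} | OUT={a:+, b:+, c:-, d:+, e:+; rest ⊤}
  B5: | IN={a:+, b:+, c:-, d:+, e:+; rest ⊤} | OUT={a:+, b:+, c:-, d:+, e:+; rest ⊤}
  B6: | IN=(all ⊤) | OUT=(all ⊤)

Merge at B5: IN[B5] = OUT[B4] = {a: +, b: +, c: -, d: +, e: +, f: ⊤}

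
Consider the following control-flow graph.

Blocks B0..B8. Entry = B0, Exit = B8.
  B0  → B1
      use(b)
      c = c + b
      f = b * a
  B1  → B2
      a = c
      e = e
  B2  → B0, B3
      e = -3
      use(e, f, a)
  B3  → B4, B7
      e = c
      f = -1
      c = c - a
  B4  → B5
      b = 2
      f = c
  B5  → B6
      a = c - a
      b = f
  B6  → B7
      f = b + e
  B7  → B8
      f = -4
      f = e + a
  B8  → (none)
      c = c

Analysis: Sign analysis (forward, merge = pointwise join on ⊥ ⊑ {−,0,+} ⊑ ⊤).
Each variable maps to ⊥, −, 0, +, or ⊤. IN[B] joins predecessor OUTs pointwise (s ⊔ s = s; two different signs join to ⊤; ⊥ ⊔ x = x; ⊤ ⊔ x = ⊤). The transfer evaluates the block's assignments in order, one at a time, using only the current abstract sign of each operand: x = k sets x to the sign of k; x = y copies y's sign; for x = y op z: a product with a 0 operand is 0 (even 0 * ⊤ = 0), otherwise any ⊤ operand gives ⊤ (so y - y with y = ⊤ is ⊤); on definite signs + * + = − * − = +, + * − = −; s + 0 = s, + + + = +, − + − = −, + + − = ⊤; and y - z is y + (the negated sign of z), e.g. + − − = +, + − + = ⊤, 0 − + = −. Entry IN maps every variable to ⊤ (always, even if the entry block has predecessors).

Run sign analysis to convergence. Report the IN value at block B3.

Answer: {a: ⊤, b: ⊤, c: ⊤, d: ⊤, e: -, f: ⊤}

Working:
Per-block solution:
  B0:  IN=(all ⊤)  OUT=(all ⊤)
  B1:  IN=(all ⊤)  OUT=(all ⊤)
  B2:  IN=(all ⊤)  OUT={e:-; rest ⊤}
  B3:  IN={e:-; rest ⊤}  OUT={f:-; rest ⊤}
  B4:  IN={f:-; rest ⊤}  OUT={b:+; rest ⊤}
  B5:  IN={b:+; rest ⊤}  OUT=(all ⊤)
  B6:  IN=(all ⊤)  OUT=(all ⊤)
  B7:  IN=(all ⊤)  OUT=(all ⊤)
  B8:  IN=(all ⊤)  OUT=(all ⊤)

Merge at B3: IN[B3] = OUT[B2] = {a: ⊤, b: ⊤, c: ⊤, d: ⊤, e: -, f: ⊤}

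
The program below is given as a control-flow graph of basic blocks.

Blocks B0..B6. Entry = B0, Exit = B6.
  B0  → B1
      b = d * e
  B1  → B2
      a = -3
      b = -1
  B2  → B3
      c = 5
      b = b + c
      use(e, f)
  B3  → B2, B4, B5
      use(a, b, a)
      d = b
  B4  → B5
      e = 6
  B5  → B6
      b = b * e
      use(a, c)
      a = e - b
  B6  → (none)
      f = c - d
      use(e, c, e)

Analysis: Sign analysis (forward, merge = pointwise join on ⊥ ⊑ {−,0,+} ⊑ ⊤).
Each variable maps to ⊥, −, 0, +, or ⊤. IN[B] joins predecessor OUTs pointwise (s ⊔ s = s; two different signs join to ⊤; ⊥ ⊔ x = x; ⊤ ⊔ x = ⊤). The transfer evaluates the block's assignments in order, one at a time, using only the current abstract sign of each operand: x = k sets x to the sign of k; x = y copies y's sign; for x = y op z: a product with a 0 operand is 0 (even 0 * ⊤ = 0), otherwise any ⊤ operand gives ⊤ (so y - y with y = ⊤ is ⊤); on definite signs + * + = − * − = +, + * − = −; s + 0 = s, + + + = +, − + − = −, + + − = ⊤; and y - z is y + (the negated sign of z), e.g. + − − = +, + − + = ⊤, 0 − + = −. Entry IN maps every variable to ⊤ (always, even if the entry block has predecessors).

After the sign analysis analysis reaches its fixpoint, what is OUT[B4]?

Fixpoint table:
  B0: | IN=(all ⊤) | OUT=(all ⊤)
  B1: | IN=(all ⊤) | OUT={a:-, b:-; rest ⊤}
  B2: | IN={a:-; rest ⊤} | OUT={a:-, c:+; rest ⊤}
  B3: | IN={a:-, c:+; rest ⊤} | OUT={a:-, c:+; rest ⊤}
  B4: | IN={a:-, c:+; rest ⊤} | OUT={a:-, c:+, e:+; rest ⊤}
  B5: | IN={a:-, c:+; rest ⊤} | OUT={c:+; rest ⊤}
  B6: | IN={c:+; rest ⊤} | OUT={c:+; rest ⊤}

Merge at B4: IN[B4] = OUT[B3] = {a: -, b: ⊤, c: +, d: ⊤, e: ⊤, f: ⊤}
Applying B4's transfer function to that IN value gives OUT[B4] (row B4 above).

Answer: {a: -, b: ⊤, c: +, d: ⊤, e: +, f: ⊤}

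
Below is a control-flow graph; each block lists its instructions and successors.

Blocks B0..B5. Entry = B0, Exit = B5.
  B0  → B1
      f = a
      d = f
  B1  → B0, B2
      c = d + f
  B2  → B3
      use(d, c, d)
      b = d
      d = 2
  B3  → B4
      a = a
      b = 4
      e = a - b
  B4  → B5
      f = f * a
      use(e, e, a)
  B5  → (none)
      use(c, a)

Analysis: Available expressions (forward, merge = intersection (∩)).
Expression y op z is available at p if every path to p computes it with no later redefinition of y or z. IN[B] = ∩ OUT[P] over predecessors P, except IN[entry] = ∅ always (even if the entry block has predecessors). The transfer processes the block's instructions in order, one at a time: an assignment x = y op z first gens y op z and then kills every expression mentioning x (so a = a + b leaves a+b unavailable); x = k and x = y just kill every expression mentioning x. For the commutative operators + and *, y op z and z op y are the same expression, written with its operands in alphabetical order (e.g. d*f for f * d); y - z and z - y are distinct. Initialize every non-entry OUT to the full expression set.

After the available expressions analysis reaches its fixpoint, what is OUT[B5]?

Answer: {a-b}

Derivation:
Per-block solution:
  B0:   IN={}   OUT={}
  B1:   IN={}   OUT={d+f}
  B2:   IN={d+f}   OUT={}
  B3:   IN={}   OUT={a-b}
  B4:   IN={a-b}   OUT={a-b}
  B5:   IN={a-b}   OUT={a-b}

Merge at B5: IN[B5] = OUT[B4] = {a-b}
Applying B5's transfer function to that IN value gives OUT[B5] (row B5 above).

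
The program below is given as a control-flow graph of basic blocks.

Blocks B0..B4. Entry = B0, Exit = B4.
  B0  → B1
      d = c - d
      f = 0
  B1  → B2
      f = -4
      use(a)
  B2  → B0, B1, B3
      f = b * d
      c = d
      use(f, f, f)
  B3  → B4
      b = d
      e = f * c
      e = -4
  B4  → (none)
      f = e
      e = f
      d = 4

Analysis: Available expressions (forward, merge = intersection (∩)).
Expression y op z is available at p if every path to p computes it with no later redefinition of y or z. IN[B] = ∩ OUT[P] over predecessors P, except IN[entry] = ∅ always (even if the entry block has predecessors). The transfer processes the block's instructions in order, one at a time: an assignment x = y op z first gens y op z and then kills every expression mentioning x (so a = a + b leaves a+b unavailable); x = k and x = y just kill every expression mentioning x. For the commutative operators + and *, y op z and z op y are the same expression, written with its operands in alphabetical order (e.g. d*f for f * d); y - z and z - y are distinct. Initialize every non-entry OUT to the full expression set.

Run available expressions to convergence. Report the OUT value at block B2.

Answer: {b*d}

Trace:
Converged values:
  B0:  IN={}  OUT={}
  B1:  IN={}  OUT={}
  B2:  IN={}  OUT={b*d}
  B3:  IN={b*d}  OUT={c*f}
  B4:  IN={c*f}  OUT={}

Merge at B2: IN[B2] = OUT[B1] = {}
Applying B2's transfer function to that IN value gives OUT[B2] (row B2 above).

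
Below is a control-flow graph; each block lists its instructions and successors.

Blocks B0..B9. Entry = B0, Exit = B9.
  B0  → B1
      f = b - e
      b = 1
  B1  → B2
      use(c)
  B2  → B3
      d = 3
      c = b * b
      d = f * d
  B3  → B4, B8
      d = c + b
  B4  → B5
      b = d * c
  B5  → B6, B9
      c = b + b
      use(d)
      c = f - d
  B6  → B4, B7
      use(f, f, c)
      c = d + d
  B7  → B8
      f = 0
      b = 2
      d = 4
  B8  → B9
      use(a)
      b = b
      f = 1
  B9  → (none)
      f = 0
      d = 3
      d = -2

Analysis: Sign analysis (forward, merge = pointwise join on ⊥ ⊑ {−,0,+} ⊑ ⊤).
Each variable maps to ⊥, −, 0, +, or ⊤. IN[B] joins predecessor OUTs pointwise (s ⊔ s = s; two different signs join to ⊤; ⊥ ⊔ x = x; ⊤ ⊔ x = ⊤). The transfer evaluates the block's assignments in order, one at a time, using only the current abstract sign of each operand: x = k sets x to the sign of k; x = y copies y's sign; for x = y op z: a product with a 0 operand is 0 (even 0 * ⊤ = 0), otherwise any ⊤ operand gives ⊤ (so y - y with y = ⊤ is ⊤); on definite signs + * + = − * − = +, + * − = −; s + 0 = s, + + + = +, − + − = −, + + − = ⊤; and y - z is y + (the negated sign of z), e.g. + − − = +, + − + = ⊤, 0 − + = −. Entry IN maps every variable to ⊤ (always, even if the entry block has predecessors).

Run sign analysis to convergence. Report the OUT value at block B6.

Answer: {a: ⊤, b: +, c: +, d: +, e: ⊤, f: ⊤}

Trace:
Per-block solution:
  B0:  IN=(all ⊤)  OUT={b:+; rest ⊤}
  B1:  IN={b:+; rest ⊤}  OUT={b:+; rest ⊤}
  B2:  IN={b:+; rest ⊤}  OUT={b:+, c:+; rest ⊤}
  B3:  IN={b:+, c:+; rest ⊤}  OUT={b:+, c:+, d:+; rest ⊤}
  B4:  IN={b:+, c:+, d:+; rest ⊤}  OUT={b:+, c:+, d:+; rest ⊤}
  B5:  IN={b:+, c:+, d:+; rest ⊤}  OUT={b:+, d:+; rest ⊤}
  B6:  IN={b:+, d:+; rest ⊤}  OUT={b:+, c:+, d:+; rest ⊤}
  B7:  IN={b:+, c:+, d:+; rest ⊤}  OUT={b:+, c:+, d:+, f:0; rest ⊤}
  B8:  IN={b:+, c:+, d:+; rest ⊤}  OUT={b:+, c:+, d:+, f:+; rest ⊤}
  B9:  IN={b:+, d:+; rest ⊤}  OUT={b:+, d:-, f:0; rest ⊤}

Merge at B6: IN[B6] = OUT[B5] = {a: ⊤, b: +, c: ⊤, d: +, e: ⊤, f: ⊤}
Applying B6's transfer function to that IN value gives OUT[B6] (row B6 above).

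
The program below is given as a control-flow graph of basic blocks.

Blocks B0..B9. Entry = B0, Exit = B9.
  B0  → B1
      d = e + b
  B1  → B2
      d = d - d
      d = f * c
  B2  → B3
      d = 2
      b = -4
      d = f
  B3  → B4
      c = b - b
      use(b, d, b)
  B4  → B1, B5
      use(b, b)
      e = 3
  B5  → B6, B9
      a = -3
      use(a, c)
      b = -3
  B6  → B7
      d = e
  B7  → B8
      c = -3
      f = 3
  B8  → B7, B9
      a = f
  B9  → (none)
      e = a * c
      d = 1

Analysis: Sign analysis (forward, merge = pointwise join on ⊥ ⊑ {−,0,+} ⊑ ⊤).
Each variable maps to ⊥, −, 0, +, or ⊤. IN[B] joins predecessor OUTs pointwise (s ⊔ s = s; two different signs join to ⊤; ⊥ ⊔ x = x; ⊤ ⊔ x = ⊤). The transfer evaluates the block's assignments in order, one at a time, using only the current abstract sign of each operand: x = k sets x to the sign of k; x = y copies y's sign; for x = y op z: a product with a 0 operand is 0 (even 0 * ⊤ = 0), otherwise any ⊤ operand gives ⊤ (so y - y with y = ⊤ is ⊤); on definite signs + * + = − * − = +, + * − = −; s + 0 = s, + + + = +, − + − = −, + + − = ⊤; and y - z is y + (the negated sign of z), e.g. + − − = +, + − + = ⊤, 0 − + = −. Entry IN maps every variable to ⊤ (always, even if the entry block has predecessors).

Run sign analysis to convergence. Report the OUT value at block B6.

Answer: {a: -, b: -, c: ⊤, d: +, e: +, f: ⊤}

Trace:
Per-block solution:
  B0:  IN=(all ⊤)  OUT=(all ⊤)
  B1:  IN=(all ⊤)  OUT=(all ⊤)
  B2:  IN=(all ⊤)  OUT={b:-; rest ⊤}
  B3:  IN={b:-; rest ⊤}  OUT={b:-; rest ⊤}
  B4:  IN={b:-; rest ⊤}  OUT={b:-, e:+; rest ⊤}
  B5:  IN={b:-, e:+; rest ⊤}  OUT={a:-, b:-, e:+; rest ⊤}
  B6:  IN={a:-, b:-, e:+; rest ⊤}  OUT={a:-, b:-, d:+, e:+; rest ⊤}
  B7:  IN={b:-, d:+, e:+; rest ⊤}  OUT={b:-, c:-, d:+, e:+, f:+; rest ⊤}
  B8:  IN={b:-, c:-, d:+, e:+, f:+; rest ⊤}  OUT={a:+, b:-, c:-, d:+, e:+, f:+; rest ⊤}
  B9:  IN={b:-, e:+; rest ⊤}  OUT={b:-, d:+; rest ⊤}

Merge at B6: IN[B6] = OUT[B5] = {a: -, b: -, c: ⊤, d: ⊤, e: +, f: ⊤}
Applying B6's transfer function to that IN value gives OUT[B6] (row B6 above).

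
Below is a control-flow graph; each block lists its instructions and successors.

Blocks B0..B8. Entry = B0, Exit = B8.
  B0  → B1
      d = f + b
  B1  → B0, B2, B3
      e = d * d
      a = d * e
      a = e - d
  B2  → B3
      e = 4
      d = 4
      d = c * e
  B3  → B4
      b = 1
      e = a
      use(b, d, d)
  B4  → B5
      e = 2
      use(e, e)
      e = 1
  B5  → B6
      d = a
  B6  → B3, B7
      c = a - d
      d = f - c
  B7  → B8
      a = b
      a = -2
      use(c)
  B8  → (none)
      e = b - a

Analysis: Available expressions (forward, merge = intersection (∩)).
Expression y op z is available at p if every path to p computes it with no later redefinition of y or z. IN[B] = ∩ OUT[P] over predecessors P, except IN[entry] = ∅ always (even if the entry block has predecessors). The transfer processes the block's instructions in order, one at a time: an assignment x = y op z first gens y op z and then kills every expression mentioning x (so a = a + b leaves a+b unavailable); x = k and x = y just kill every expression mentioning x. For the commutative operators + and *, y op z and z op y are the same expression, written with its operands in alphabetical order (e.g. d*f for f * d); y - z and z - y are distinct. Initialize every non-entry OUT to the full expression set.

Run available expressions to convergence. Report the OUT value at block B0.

Per-block solution:
  B0:   IN={}   OUT={b+f}
  B1:   IN={b+f}   OUT={b+f, d*d, d*e, e-d}
  B2:   IN={b+f, d*d, d*e, e-d}   OUT={b+f, c*e}
  B3:   IN={}   OUT={}
  B4:   IN={}   OUT={}
  B5:   IN={}   OUT={}
  B6:   IN={}   OUT={f-c}
  B7:   IN={f-c}   OUT={f-c}
  B8:   IN={f-c}   OUT={b-a, f-c}

Merge at B0 (entry node, so the boundary value {} is joined with the incoming edge(s)): IN[B0] = {} ∩ OUT[B1] = {}
Applying B0's transfer function to that IN value gives OUT[B0] (row B0 above).

Answer: {b+f}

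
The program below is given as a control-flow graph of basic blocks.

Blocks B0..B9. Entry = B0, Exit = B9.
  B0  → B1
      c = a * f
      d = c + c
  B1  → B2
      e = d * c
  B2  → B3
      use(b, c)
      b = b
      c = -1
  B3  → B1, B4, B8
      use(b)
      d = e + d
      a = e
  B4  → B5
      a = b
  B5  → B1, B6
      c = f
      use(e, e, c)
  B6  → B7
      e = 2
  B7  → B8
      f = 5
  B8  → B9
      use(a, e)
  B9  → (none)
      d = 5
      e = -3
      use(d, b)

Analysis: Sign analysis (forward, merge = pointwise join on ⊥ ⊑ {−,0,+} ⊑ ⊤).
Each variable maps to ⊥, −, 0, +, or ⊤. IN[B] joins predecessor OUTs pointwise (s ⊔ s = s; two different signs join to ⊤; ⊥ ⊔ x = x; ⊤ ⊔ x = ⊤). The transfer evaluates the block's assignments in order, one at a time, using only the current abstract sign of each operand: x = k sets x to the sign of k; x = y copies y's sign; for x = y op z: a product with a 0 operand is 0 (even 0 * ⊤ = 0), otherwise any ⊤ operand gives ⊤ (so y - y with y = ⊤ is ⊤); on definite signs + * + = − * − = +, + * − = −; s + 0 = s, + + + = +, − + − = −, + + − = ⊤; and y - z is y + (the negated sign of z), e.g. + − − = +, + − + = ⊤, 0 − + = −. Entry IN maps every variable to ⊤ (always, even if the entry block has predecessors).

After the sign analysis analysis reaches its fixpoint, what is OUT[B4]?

Per-block solution:
  B0:   IN=(all ⊤)   OUT=(all ⊤)
  B1:   IN=(all ⊤)   OUT=(all ⊤)
  B2:   IN=(all ⊤)   OUT={c:-; rest ⊤}
  B3:   IN={c:-; rest ⊤}   OUT={c:-; rest ⊤}
  B4:   IN={c:-; rest ⊤}   OUT={c:-; rest ⊤}
  B5:   IN={c:-; rest ⊤}   OUT=(all ⊤)
  B6:   IN=(all ⊤)   OUT={e:+; rest ⊤}
  B7:   IN={e:+; rest ⊤}   OUT={e:+, f:+; rest ⊤}
  B8:   IN=(all ⊤)   OUT=(all ⊤)
  B9:   IN=(all ⊤)   OUT={d:+, e:-; rest ⊤}

Merge at B4: IN[B4] = OUT[B3] = {a: ⊤, b: ⊤, c: -, d: ⊤, e: ⊤, f: ⊤}
Applying B4's transfer function to that IN value gives OUT[B4] (row B4 above).

Answer: {a: ⊤, b: ⊤, c: -, d: ⊤, e: ⊤, f: ⊤}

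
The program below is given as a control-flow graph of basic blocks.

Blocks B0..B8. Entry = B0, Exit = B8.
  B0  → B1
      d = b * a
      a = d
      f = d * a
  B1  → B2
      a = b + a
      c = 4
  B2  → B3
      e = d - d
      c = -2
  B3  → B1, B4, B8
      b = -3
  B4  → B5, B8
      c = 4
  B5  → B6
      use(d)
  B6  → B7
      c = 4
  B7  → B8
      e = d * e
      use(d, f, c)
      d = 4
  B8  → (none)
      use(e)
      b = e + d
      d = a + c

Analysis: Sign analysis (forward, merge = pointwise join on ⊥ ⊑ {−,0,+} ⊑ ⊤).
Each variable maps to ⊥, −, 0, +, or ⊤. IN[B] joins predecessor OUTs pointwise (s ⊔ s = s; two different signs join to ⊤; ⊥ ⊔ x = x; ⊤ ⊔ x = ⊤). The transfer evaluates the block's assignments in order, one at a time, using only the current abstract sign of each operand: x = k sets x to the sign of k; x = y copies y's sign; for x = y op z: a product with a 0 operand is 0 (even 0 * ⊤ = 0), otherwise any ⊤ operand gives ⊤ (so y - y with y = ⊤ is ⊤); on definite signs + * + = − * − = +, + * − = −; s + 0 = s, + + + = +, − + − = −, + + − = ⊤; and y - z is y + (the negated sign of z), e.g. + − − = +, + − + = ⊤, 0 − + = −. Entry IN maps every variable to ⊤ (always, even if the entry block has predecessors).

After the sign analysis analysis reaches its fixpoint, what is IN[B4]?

Fixpoint table:
  B0:   IN=(all ⊤)   OUT=(all ⊤)
  B1:   IN=(all ⊤)   OUT={c:+; rest ⊤}
  B2:   IN={c:+; rest ⊤}   OUT={c:-; rest ⊤}
  B3:   IN={c:-; rest ⊤}   OUT={b:-, c:-; rest ⊤}
  B4:   IN={b:-, c:-; rest ⊤}   OUT={b:-, c:+; rest ⊤}
  B5:   IN={b:-, c:+; rest ⊤}   OUT={b:-, c:+; rest ⊤}
  B6:   IN={b:-, c:+; rest ⊤}   OUT={b:-, c:+; rest ⊤}
  B7:   IN={b:-, c:+; rest ⊤}   OUT={b:-, c:+, d:+; rest ⊤}
  B8:   IN={b:-; rest ⊤}   OUT=(all ⊤)

Merge at B4: IN[B4] = OUT[B3] = {a: ⊤, b: -, c: -, d: ⊤, e: ⊤, f: ⊤}

Answer: {a: ⊤, b: -, c: -, d: ⊤, e: ⊤, f: ⊤}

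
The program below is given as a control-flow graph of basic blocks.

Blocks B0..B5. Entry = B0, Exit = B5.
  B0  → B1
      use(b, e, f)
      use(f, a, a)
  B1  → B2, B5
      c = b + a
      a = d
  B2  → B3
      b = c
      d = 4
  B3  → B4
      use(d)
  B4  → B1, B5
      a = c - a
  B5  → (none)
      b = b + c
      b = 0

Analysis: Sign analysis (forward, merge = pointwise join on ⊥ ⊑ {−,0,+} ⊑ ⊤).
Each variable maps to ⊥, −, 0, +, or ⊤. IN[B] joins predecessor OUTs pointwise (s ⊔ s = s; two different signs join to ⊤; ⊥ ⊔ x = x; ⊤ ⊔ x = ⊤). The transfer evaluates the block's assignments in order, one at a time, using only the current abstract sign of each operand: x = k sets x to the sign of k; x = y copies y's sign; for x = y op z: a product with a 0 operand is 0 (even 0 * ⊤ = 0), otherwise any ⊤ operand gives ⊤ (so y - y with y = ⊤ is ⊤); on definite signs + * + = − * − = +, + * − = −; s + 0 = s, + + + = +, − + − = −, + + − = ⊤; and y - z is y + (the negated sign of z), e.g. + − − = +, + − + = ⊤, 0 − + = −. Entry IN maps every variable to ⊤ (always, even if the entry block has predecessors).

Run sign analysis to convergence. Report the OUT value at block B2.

Answer: {a: ⊤, b: ⊤, c: ⊤, d: +, e: ⊤, f: ⊤}

Working:
Per-block solution:
  B0:  IN=(all ⊤)  OUT=(all ⊤)
  B1:  IN=(all ⊤)  OUT=(all ⊤)
  B2:  IN=(all ⊤)  OUT={d:+; rest ⊤}
  B3:  IN={d:+; rest ⊤}  OUT={d:+; rest ⊤}
  B4:  IN={d:+; rest ⊤}  OUT={d:+; rest ⊤}
  B5:  IN=(all ⊤)  OUT={b:0; rest ⊤}

Merge at B2: IN[B2] = OUT[B1] = {a: ⊤, b: ⊤, c: ⊤, d: ⊤, e: ⊤, f: ⊤}
Applying B2's transfer function to that IN value gives OUT[B2] (row B2 above).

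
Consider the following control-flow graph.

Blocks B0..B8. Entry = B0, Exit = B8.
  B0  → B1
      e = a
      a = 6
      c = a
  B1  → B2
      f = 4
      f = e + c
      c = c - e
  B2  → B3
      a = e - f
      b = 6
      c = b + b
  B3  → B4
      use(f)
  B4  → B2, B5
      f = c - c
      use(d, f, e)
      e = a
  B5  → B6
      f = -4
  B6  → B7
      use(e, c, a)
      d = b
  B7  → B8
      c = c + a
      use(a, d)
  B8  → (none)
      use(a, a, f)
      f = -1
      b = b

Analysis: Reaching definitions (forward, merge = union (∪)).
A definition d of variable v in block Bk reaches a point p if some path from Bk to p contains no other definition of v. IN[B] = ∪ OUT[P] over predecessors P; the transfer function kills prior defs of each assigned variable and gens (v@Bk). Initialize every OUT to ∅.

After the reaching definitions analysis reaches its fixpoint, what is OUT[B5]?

Answer: {a@B2, b@B2, c@B2, e@B4, f@B5}

Working:
Fixpoint table:
  B0: | IN={} | OUT={a@B0, c@B0, e@B0}
  B1: | IN={a@B0, c@B0, e@B0} | OUT={a@B0, c@B1, e@B0, f@B1}
  B2: | IN={a@B0, a@B2, b@B2, c@B1, c@B2, e@B0, e@B4, f@B1, f@B4} | OUT={a@B2, b@B2, c@B2, e@B0, e@B4, f@B1, f@B4}
  B3: | IN={a@B2, b@B2, c@B2, e@B0, e@B4, f@B1, f@B4} | OUT={a@B2, b@B2, c@B2, e@B0, e@B4, f@B1, f@B4}
  B4: | IN={a@B2, b@B2, c@B2, e@B0, e@B4, f@B1, f@B4} | OUT={a@B2, b@B2, c@B2, e@B4, f@B4}
  B5: | IN={a@B2, b@B2, c@B2, e@B4, f@B4} | OUT={a@B2, b@B2, c@B2, e@B4, f@B5}
  B6: | IN={a@B2, b@B2, c@B2, e@B4, f@B5} | OUT={a@B2, b@B2, c@B2, d@B6, e@B4, f@B5}
  B7: | IN={a@B2, b@B2, c@B2, d@B6, e@B4, f@B5} | OUT={a@B2, b@B2, c@B7, d@B6, e@B4, f@B5}
  B8: | IN={a@B2, b@B2, c@B7, d@B6, e@B4, f@B5} | OUT={a@B2, b@B8, c@B7, d@B6, e@B4, f@B8}

Merge at B5: IN[B5] = OUT[B4] = {a@B2, b@B2, c@B2, e@B4, f@B4}
Applying B5's transfer function to that IN value gives OUT[B5] (row B5 above).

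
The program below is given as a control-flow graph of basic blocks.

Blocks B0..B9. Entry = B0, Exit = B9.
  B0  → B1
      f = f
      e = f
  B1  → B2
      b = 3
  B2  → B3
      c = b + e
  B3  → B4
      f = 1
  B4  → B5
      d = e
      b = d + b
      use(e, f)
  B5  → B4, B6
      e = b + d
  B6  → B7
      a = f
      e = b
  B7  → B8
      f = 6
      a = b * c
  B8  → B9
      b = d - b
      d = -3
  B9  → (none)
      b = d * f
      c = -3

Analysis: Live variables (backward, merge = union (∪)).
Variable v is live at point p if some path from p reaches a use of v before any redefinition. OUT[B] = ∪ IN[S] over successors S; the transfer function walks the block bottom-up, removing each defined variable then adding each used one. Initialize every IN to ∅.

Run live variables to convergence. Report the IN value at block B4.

Converged values:
  B0:  IN={f}  OUT={e}
  B1:  IN={e}  OUT={b, e}
  B2:  IN={b, e}  OUT={b, c, e}
  B3:  IN={b, c, e}  OUT={b, c, e, f}
  B4:  IN={b, c, e, f}  OUT={b, c, d, f}
  B5:  IN={b, c, d, f}  OUT={b, c, d, e, f}
  B6:  IN={b, c, d, f}  OUT={b, c, d}
  B7:  IN={b, c, d}  OUT={b, d, f}
  B8:  IN={b, d, f}  OUT={d, f}
  B9:  IN={d, f}  OUT={}

Merge at B4: OUT[B4] = IN[B5] = {b, c, d, f}
Applying B4's transfer function to that OUT value gives IN[B4] (row B4 above).

Answer: {b, c, e, f}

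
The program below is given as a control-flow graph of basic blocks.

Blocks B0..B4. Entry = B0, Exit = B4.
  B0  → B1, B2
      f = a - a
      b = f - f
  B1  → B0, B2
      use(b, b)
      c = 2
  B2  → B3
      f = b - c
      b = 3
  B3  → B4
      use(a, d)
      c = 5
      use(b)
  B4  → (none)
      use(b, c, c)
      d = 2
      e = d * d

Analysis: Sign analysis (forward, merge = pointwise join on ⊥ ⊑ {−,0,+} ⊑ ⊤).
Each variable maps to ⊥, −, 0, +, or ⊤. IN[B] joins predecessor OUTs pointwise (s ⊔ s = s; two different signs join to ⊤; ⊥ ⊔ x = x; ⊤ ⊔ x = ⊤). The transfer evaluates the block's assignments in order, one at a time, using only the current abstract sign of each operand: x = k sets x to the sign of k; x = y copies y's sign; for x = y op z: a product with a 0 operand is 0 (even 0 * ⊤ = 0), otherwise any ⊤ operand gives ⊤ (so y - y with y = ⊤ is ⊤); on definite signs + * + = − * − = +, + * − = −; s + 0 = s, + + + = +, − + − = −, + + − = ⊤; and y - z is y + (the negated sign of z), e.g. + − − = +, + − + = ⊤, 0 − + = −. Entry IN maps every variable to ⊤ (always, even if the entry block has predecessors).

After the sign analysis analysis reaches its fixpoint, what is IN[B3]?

Answer: {a: ⊤, b: +, c: ⊤, d: ⊤, e: ⊤, f: ⊤}

Trace:
Converged values:
  B0: | IN=(all ⊤) | OUT=(all ⊤)
  B1: | IN=(all ⊤) | OUT={c:+; rest ⊤}
  B2: | IN=(all ⊤) | OUT={b:+; rest ⊤}
  B3: | IN={b:+; rest ⊤} | OUT={b:+, c:+; rest ⊤}
  B4: | IN={b:+, c:+; rest ⊤} | OUT={b:+, c:+, d:+, e:+; rest ⊤}

Merge at B3: IN[B3] = OUT[B2] = {a: ⊤, b: +, c: ⊤, d: ⊤, e: ⊤, f: ⊤}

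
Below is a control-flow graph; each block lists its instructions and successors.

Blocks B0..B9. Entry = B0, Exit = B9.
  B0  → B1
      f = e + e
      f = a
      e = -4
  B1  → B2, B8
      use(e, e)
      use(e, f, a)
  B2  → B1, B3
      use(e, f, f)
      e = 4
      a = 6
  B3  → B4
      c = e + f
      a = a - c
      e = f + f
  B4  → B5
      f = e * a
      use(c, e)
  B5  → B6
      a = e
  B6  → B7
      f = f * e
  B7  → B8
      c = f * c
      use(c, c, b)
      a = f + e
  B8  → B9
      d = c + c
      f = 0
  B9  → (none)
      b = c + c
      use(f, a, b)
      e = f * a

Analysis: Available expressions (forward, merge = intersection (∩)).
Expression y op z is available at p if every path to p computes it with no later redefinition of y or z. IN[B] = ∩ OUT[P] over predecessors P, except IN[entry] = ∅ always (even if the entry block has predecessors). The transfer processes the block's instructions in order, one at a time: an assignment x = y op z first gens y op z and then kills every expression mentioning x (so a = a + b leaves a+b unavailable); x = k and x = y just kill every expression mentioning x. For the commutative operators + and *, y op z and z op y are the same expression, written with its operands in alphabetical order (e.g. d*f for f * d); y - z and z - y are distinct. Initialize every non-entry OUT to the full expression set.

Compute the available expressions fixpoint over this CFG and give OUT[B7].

Per-block solution:
  B0:  IN={}  OUT={}
  B1:  IN={}  OUT={}
  B2:  IN={}  OUT={}
  B3:  IN={}  OUT={f+f}
  B4:  IN={f+f}  OUT={a*e}
  B5:  IN={a*e}  OUT={}
  B6:  IN={}  OUT={}
  B7:  IN={}  OUT={e+f}
  B8:  IN={}  OUT={c+c}
  B9:  IN={c+c}  OUT={a*f, c+c}

Merge at B7: IN[B7] = OUT[B6] = {}
Applying B7's transfer function to that IN value gives OUT[B7] (row B7 above).

Answer: {e+f}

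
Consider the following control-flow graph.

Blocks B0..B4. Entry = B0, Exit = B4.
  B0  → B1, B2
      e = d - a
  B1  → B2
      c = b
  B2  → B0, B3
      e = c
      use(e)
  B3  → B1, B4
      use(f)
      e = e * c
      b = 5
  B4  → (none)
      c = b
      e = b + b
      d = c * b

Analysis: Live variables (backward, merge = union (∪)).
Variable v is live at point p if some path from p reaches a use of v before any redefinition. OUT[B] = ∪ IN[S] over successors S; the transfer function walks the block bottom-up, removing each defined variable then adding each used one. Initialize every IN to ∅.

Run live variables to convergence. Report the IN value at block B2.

Per-block solution:
  B0:   IN={a, b, c, d, f}   OUT={a, b, c, d, f}
  B1:   IN={a, b, d, f}   OUT={a, b, c, d, f}
  B2:   IN={a, b, c, d, f}   OUT={a, b, c, d, e, f}
  B3:   IN={a, c, d, e, f}   OUT={a, b, d, f}
  B4:   IN={b}   OUT={}

Merge at B2: OUT[B2] = IN[B0] ⊔ IN[B3] = {a, b, c, d, e, f}
Applying B2's transfer function to that OUT value gives IN[B2] (row B2 above).

Answer: {a, b, c, d, f}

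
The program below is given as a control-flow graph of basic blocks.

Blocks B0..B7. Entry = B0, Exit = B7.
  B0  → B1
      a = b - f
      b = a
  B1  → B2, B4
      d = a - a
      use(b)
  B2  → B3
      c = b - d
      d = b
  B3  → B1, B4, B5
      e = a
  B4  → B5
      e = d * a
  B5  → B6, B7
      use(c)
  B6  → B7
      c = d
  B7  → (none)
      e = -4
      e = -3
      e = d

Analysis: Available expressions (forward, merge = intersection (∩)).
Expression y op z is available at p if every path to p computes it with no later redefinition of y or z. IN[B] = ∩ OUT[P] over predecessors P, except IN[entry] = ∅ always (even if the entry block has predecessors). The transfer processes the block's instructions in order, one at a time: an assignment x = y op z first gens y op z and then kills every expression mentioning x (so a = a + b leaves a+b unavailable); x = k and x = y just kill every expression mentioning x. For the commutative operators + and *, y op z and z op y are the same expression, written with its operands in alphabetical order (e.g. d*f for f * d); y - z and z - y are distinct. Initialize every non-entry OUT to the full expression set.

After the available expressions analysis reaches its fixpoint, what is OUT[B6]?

Answer: {a-a}

Working:
Per-block solution:
  B0:  IN={}  OUT={}
  B1:  IN={}  OUT={a-a}
  B2:  IN={a-a}  OUT={a-a}
  B3:  IN={a-a}  OUT={a-a}
  B4:  IN={a-a}  OUT={a*d, a-a}
  B5:  IN={a-a}  OUT={a-a}
  B6:  IN={a-a}  OUT={a-a}
  B7:  IN={a-a}  OUT={a-a}

Merge at B6: IN[B6] = OUT[B5] = {a-a}
Applying B6's transfer function to that IN value gives OUT[B6] (row B6 above).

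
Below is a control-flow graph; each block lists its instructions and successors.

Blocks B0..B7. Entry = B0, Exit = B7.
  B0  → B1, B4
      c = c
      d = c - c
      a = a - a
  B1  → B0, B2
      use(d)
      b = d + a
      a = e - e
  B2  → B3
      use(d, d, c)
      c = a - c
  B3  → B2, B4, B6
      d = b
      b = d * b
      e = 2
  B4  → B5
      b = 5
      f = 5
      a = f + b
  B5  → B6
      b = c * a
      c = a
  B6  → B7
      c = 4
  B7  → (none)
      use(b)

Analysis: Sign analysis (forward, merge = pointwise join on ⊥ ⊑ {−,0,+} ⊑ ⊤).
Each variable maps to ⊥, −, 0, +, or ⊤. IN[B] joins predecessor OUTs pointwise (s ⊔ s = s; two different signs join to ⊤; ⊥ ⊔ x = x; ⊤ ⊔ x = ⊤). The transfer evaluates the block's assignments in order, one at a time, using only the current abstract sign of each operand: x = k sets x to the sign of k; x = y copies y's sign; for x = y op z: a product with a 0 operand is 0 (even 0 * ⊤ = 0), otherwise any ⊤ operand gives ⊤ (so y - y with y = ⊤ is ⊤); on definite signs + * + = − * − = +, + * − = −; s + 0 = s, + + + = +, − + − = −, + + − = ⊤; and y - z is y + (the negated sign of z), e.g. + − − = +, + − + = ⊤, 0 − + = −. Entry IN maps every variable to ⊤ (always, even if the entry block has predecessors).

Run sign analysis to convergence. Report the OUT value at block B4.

Fixpoint table:
  B0:   IN=(all ⊤)   OUT=(all ⊤)
  B1:   IN=(all ⊤)   OUT=(all ⊤)
  B2:   IN=(all ⊤)   OUT=(all ⊤)
  B3:   IN=(all ⊤)   OUT={e:+; rest ⊤}
  B4:   IN=(all ⊤)   OUT={a:+, b:+, f:+; rest ⊤}
  B5:   IN={a:+, b:+, f:+; rest ⊤}   OUT={a:+, c:+, f:+; rest ⊤}
  B6:   IN=(all ⊤)   OUT={c:+; rest ⊤}
  B7:   IN={c:+; rest ⊤}   OUT={c:+; rest ⊤}

Merge at B4: IN[B4] = OUT[B0] ⊔ OUT[B3] = {a: ⊤, b: ⊤, c: ⊤, d: ⊤, e: ⊤, f: ⊤}
Applying B4's transfer function to that IN value gives OUT[B4] (row B4 above).

Answer: {a: +, b: +, c: ⊤, d: ⊤, e: ⊤, f: +}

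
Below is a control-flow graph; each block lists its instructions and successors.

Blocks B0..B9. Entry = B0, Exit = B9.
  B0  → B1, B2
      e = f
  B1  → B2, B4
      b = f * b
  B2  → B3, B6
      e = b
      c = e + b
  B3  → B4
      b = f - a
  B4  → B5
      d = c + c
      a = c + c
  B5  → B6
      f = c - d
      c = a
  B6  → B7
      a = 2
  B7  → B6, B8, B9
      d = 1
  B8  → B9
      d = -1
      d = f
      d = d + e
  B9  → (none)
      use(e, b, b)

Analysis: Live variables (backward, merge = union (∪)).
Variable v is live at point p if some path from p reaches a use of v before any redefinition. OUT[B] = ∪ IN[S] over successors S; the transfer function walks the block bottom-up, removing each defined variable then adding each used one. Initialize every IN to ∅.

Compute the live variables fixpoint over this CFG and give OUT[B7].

Fixpoint table:
  B0:   IN={a, b, c, f}   OUT={a, b, c, e, f}
  B1:   IN={a, b, c, e, f}   OUT={a, b, c, e, f}
  B2:   IN={a, b, f}   OUT={a, b, c, e, f}
  B3:   IN={a, c, e, f}   OUT={b, c, e}
  B4:   IN={b, c, e}   OUT={a, b, c, d, e}
  B5:   IN={a, b, c, d, e}   OUT={b, e, f}
  B6:   IN={b, e, f}   OUT={b, e, f}
  B7:   IN={b, e, f}   OUT={b, e, f}
  B8:   IN={b, e, f}   OUT={b, e}
  B9:   IN={b, e}   OUT={}

Merge at B7: OUT[B7] = IN[B6] ⊔ IN[B8] ⊔ IN[B9] = {b, e, f}

Answer: {b, e, f}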